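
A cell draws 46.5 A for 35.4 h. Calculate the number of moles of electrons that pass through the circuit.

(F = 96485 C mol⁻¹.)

61.4 mol

Q = I·t = 46.50 A × 127440 s = 5926000 C.
n(e⁻) = Q/F = 5926000 / 96485 = 61.4 mol.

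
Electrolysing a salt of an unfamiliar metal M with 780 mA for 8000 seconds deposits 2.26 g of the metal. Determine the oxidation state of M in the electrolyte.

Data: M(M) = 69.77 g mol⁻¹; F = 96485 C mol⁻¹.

Q = I·t = 0.7800 A × 8000.0 s = 6240 C, so n(e⁻) = 6240/96485 = 0.06467 mol.
n(M) deposited = 2.26 / 69.77 = 0.03239 mol.
Electrons per atom = n(e⁻)/n(M) = 0.06467 / 0.03239 = 2.00 ≈ 2, so the ion is M²⁺.

+2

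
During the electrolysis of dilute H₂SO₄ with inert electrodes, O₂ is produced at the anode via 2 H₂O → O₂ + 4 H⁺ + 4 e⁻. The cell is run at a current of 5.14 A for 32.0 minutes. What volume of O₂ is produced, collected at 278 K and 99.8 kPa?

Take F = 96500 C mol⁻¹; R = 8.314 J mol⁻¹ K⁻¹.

Q = I·t = 5.140 A × 1920.0 s = 9869 C.
n(e⁻) = Q/F = 9869 / 96500 = 0.1023 mol.
4 electrons are transferred per O₂ molecule, so n(O₂) = 0.1023 / 4 = 0.02557 mol.
V = nRT/P = (0.02557 × 8.314 × 278) / (99.8 × 10³ Pa) = 5.92 × 10⁻⁴ m³ = 0.592 L.

0.592 L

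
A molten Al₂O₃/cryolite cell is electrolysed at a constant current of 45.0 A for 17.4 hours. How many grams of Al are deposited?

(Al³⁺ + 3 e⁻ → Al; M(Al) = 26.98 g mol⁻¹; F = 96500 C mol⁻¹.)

263 g

Q = I·t = 45.00 A × 62640 s = 2819000 C.
n(e⁻) = Q/F = 2819000 / 96500 = 29.21 mol.
Al³⁺ + 3 e⁻ → Al, so n(Al) = n(e⁻)/3 = 9.737 mol.
m = n·M = 9.737 × 26.98 = 263 g.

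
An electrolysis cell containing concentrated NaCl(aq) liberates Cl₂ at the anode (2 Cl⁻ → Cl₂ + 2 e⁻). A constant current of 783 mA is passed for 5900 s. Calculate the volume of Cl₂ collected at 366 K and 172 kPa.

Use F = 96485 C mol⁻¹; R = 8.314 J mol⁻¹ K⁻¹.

0.424 L

Q = I·t = 0.7830 A × 5900.0 s = 4620 C.
n(e⁻) = Q/F = 4620 / 96485 = 0.04788 mol.
2 electrons are transferred per Cl₂ molecule, so n(Cl₂) = 0.04788 / 2 = 0.02394 mol.
V = nRT/P = (0.02394 × 8.314 × 366) / (172 × 10³ Pa) = 4.24 × 10⁻⁴ m³ = 0.424 L.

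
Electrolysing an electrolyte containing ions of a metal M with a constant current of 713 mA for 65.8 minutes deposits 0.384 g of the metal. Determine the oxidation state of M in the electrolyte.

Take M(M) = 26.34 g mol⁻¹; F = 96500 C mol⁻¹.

Q = I·t = 0.7130 A × 3948.0 s = 2815 C, so n(e⁻) = 2815/96500 = 0.02917 mol.
n(M) deposited = 0.384 / 26.34 = 0.01458 mol.
Electrons per atom = n(e⁻)/n(M) = 0.02917 / 0.01458 = 2.00 ≈ 2, so the ion is M²⁺.

+2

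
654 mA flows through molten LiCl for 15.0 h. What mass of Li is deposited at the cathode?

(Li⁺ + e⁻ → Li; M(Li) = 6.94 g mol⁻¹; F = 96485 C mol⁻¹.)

2.54 g

Q = I·t = 0.6540 A × 54000 s = 35320 C.
n(e⁻) = Q/F = 35320 / 96485 = 0.3660 mol.
Li⁺ + e⁻ → Li, so n(Li) = n(e⁻)/1 = 0.3660 mol.
m = n·M = 0.3660 × 6.94 = 2.54 g.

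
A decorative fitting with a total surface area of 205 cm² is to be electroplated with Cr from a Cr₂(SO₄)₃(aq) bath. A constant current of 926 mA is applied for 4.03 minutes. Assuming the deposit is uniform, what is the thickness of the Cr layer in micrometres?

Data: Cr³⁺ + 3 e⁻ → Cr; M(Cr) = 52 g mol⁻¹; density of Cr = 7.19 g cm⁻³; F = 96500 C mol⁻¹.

0.273 μm

Q = I·t = 0.9260 × 241.80 = 223.9 C; n(e⁻) = 0.002320 mol.
n(Cr) = n(e⁻)/3 = 0.0007734 mol, so m = 0.0007734 × 52 = 0.04022 g.
Volume = m/ρ = 0.04022 / 7.19 = 0.005594 cm³.
Thickness = V/A = 0.005594 / 205 = 2.73 × 10⁻⁵ cm = 0.273 μm.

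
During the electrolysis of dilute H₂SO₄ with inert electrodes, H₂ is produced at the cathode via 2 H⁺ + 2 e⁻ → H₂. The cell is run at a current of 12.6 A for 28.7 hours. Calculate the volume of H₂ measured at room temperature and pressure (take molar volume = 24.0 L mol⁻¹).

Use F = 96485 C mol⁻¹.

162 L

Q = I·t = 12.60 A × 103320 s = 1302000 C.
n(e⁻) = Q/F = 1302000 / 96485 = 13.49 mol.
2 electrons are transferred per H₂ molecule, so n(H₂) = 13.49 / 2 = 6.746 mol.
V = n × V_m = 6.746 × 24.0 = 162 L.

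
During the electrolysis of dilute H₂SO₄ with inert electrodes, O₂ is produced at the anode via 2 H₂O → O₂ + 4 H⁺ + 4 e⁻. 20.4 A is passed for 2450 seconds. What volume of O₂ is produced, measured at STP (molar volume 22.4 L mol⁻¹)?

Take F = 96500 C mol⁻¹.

Q = I·t = 20.40 A × 2450.0 s = 49980 C.
n(e⁻) = Q/F = 49980 / 96500 = 0.5179 mol.
4 electrons are transferred per O₂ molecule, so n(O₂) = 0.5179 / 4 = 0.1295 mol.
V = n × V_m = 0.1295 × 22.4 = 2.90 L.

2.90 L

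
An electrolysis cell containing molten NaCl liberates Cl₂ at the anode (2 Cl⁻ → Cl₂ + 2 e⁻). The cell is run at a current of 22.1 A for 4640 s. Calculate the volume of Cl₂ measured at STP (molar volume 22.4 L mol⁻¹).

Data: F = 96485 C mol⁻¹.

11.9 L

Q = I·t = 22.10 A × 4640.0 s = 102500 C.
n(e⁻) = Q/F = 102500 / 96485 = 1.063 mol.
2 electrons are transferred per Cl₂ molecule, so n(Cl₂) = 1.063 / 2 = 0.5314 mol.
V = n × V_m = 0.5314 × 22.4 = 11.9 L.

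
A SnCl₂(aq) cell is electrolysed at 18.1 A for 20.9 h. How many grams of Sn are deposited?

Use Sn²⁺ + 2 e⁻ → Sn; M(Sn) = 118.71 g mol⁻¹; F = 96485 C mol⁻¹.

838 g

Q = I·t = 18.10 A × 75240 s = 1362000 C.
n(e⁻) = Q/F = 1362000 / 96485 = 14.11 mol.
Sn²⁺ + 2 e⁻ → Sn, so n(Sn) = n(e⁻)/2 = 7.057 mol.
m = n·M = 7.057 × 118.71 = 838 g.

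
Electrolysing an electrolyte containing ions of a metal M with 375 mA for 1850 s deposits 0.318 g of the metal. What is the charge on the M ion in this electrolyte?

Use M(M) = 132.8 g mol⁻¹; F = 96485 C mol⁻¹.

+3

Q = I·t = 0.3750 A × 1850.0 s = 693.8 C, so n(e⁻) = 693.8/96485 = 0.007190 mol.
n(M) deposited = 0.318 / 132.8 = 0.002395 mol.
Electrons per atom = n(e⁻)/n(M) = 0.007190 / 0.002395 = 3.00 ≈ 3, so the ion is M³⁺.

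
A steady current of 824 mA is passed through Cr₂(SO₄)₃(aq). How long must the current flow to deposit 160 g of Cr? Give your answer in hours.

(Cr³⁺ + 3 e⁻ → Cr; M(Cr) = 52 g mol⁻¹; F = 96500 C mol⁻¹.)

n(Cr) = m/M = 160 / 52 = 3.077 mol.
Each Cr atom requires 3 electrons, so n(e⁻) = 3 × 3.077 = 9.231 mol.
Q = n(e⁻)·F = 9.231 × 96500 = 890800 C.
t = Q/I = 890800 / 0.8240 A = 1081000 s = 300 h.

300 h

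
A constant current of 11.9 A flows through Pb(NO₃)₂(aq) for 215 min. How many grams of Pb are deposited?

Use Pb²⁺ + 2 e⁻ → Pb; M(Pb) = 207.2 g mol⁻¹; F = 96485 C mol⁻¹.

165 g

Q = I·t = 11.90 A × 12900 s = 153500 C.
n(e⁻) = Q/F = 153500 / 96485 = 1.591 mol.
Pb²⁺ + 2 e⁻ → Pb, so n(Pb) = n(e⁻)/2 = 0.7955 mol.
m = n·M = 0.7955 × 207.2 = 165 g.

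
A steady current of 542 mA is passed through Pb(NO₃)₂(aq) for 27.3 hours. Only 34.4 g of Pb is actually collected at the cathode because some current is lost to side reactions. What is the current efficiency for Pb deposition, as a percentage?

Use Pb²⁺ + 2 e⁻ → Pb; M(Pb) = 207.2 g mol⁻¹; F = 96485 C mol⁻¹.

Q = I·t = 0.5420 × 98280 = 53270 C; n(e⁻) = 53270/96485 = 0.5521 mol.
Theoretical n(Pb) = n(e⁻)/2 = 0.2760 mol, i.e. m_theo = 0.2760 × 207.2 = 57.20 g.
Efficiency = m_actual / m_theo = 34.4 / 57.20 = 60.1 %.

60.1 %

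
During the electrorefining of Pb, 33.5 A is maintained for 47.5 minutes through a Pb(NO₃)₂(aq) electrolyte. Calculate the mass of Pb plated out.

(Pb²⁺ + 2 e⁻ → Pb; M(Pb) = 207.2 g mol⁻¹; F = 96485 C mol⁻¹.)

103 g

Q = I·t = 33.50 A × 2850.0 s = 95480 C.
n(e⁻) = Q/F = 95480 / 96485 = 0.9895 mol.
Pb²⁺ + 2 e⁻ → Pb, so n(Pb) = n(e⁻)/2 = 0.4948 mol.
m = n·M = 0.4948 × 207.2 = 103 g.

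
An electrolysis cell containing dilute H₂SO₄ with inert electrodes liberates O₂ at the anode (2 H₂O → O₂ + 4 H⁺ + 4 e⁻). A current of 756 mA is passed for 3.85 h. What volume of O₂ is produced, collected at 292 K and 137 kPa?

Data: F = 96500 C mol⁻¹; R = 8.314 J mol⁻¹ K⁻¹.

0.481 L

Q = I·t = 0.7560 A × 13860 s = 10480 C.
n(e⁻) = Q/F = 10480 / 96500 = 0.1086 mol.
4 electrons are transferred per O₂ molecule, so n(O₂) = 0.1086 / 4 = 0.02715 mol.
V = nRT/P = (0.02715 × 8.314 × 292) / (137 × 10³ Pa) = 4.81 × 10⁻⁴ m³ = 0.481 L.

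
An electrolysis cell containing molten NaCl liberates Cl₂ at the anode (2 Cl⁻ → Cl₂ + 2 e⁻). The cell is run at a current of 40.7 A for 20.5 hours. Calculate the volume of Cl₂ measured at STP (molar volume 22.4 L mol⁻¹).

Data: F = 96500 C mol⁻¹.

349 L

Q = I·t = 40.70 A × 73800 s = 3004000 C.
n(e⁻) = Q/F = 3004000 / 96500 = 31.13 mol.
2 electrons are transferred per Cl₂ molecule, so n(Cl₂) = 31.13 / 2 = 15.56 mol.
V = n × V_m = 15.56 × 22.4 = 349 L.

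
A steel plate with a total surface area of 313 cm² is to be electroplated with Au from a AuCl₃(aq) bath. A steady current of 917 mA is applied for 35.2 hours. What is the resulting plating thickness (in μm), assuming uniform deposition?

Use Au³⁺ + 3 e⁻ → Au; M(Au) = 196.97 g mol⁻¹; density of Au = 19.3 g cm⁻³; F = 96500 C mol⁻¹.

Q = I·t = 0.9170 × 126720 = 116200 C; n(e⁻) = 1.204 mol.
n(Au) = n(e⁻)/3 = 0.4014 mol, so m = 0.4014 × 196.97 = 79.06 g.
Volume = m/ρ = 79.06 / 19.3 = 4.096 cm³.
Thickness = V/A = 4.096 / 313 = 0.0131 cm = 131 μm.

131 μm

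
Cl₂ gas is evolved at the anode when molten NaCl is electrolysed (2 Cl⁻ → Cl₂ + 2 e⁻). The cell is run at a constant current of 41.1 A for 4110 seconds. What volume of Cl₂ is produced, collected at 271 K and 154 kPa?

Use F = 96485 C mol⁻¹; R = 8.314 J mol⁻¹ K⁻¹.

12.8 L

Q = I·t = 41.10 A × 4110.0 s = 168900 C.
n(e⁻) = Q/F = 168900 / 96485 = 1.751 mol.
2 electrons are transferred per Cl₂ molecule, so n(Cl₂) = 1.751 / 2 = 0.8754 mol.
V = nRT/P = (0.8754 × 8.314 × 271) / (154 × 10³ Pa) = 0.0128 m³ = 12.8 L.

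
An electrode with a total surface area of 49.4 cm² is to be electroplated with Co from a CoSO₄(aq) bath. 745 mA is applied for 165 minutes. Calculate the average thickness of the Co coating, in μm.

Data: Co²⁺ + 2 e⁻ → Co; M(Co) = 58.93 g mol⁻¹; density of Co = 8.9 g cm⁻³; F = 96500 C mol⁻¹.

51.2 μm

Q = I·t = 0.7450 × 9900.0 = 7376 C; n(e⁻) = 0.07643 mol.
n(Co) = n(e⁻)/2 = 0.03822 mol, so m = 0.03822 × 58.93 = 2.252 g.
Volume = m/ρ = 2.252 / 8.9 = 0.2530 cm³.
Thickness = V/A = 0.2530 / 49.4 = 0.00512 cm = 51.2 μm.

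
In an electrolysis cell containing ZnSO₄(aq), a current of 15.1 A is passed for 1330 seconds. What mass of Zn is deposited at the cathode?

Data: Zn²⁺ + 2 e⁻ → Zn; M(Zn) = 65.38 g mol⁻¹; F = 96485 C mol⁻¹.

6.80 g

Q = I·t = 15.10 A × 1330.0 s = 20080 C.
n(e⁻) = Q/F = 20080 / 96485 = 0.2081 mol.
Zn²⁺ + 2 e⁻ → Zn, so n(Zn) = n(e⁻)/2 = 0.1041 mol.
m = n·M = 0.1041 × 65.38 = 6.80 g.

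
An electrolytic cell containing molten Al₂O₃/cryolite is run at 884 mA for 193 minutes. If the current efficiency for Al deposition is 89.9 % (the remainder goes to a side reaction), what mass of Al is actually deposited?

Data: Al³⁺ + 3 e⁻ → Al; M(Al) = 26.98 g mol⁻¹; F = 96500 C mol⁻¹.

Q = I·t = 0.8840 × 11580 = 10240 C.
n(e⁻) = 10240/96500 = 0.1061 mol; theoretically n(Al) = 0.1061/3 = 0.03536 mol, m_theo = 0.9540 g.
At 89.9 % efficiency, m_actual = 0.899 × 0.9540 = 0.858 g.

0.858 g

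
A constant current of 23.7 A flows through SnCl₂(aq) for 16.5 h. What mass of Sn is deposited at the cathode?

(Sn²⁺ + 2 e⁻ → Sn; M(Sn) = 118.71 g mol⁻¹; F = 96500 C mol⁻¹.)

866 g

Q = I·t = 23.70 A × 59400 s = 1408000 C.
n(e⁻) = Q/F = 1408000 / 96500 = 14.59 mol.
Sn²⁺ + 2 e⁻ → Sn, so n(Sn) = n(e⁻)/2 = 7.294 mol.
m = n·M = 7.294 × 118.71 = 866 g.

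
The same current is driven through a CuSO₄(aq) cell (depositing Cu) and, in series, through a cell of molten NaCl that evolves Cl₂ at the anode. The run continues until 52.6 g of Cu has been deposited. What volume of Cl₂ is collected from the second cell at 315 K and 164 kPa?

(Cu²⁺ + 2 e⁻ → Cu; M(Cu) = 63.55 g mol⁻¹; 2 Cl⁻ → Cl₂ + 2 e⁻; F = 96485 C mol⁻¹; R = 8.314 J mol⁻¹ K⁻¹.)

13.2 L

n(Cu) = 52.6 / 63.55 = 0.8277 mol, so n(e⁻) = 2 × 0.8277 = 1.655 mol.
The cells are in series, so the same 1.655 mol of electrons passes through the second cell.
2 Cl⁻ → Cl₂ + 2 e⁻ — 2 mol e⁻ per mol Cl₂, so n(Cl₂) = 1.655/2 = 0.8277 mol.
V = nRT/P = (0.8277 × 8.314 × 315) / (164 × 10³) = 0.0132 m³ = 13.2 L.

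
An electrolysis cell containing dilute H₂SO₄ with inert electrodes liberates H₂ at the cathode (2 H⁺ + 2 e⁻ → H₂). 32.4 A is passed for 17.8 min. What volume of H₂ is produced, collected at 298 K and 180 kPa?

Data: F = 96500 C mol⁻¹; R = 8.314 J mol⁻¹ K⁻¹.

Q = I·t = 32.40 A × 1068.0 s = 34600 C.
n(e⁻) = Q/F = 34600 / 96500 = 0.3586 mol.
2 electrons are transferred per H₂ molecule, so n(H₂) = 0.3586 / 2 = 0.1793 mol.
V = nRT/P = (0.1793 × 8.314 × 298) / (180 × 10³ Pa) = 0.00247 m³ = 2.47 L.

2.47 L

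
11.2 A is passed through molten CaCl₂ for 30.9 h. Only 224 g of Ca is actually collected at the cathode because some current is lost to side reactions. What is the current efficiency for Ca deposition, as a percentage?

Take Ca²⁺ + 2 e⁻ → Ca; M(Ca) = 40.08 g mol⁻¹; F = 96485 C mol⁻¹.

86.6 %

Q = I·t = 11.20 × 111240 = 1246000 C; n(e⁻) = 1246000/96485 = 12.91 mol.
Theoretical n(Ca) = n(e⁻)/2 = 6.456 mol, i.e. m_theo = 6.456 × 40.08 = 258.8 g.
Efficiency = m_actual / m_theo = 224 / 258.8 = 86.6 %.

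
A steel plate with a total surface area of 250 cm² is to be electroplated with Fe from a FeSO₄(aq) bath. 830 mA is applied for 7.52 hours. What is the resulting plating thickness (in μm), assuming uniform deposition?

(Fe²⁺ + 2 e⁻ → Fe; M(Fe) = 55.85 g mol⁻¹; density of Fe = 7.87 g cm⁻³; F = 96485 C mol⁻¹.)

33.1 μm

Q = I·t = 0.8300 × 27072 = 22470 C; n(e⁻) = 0.2329 mol.
n(Fe) = n(e⁻)/2 = 0.1164 mol, so m = 0.1164 × 55.85 = 6.503 g.
Volume = m/ρ = 6.503 / 7.87 = 0.8263 cm³.
Thickness = V/A = 0.8263 / 250 = 0.00331 cm = 33.1 μm.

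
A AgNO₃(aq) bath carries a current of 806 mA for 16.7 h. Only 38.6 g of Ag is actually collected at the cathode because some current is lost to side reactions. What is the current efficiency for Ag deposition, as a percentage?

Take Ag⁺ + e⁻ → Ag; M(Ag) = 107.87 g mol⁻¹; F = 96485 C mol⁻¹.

Q = I·t = 0.8060 × 60120 = 48460 C; n(e⁻) = 48460/96485 = 0.5022 mol.
Theoretical n(Ag) = n(e⁻)/1 = 0.5022 mol, i.e. m_theo = 0.5022 × 107.87 = 54.17 g.
Efficiency = m_actual / m_theo = 38.6 / 54.17 = 71.3 %.

71.3 %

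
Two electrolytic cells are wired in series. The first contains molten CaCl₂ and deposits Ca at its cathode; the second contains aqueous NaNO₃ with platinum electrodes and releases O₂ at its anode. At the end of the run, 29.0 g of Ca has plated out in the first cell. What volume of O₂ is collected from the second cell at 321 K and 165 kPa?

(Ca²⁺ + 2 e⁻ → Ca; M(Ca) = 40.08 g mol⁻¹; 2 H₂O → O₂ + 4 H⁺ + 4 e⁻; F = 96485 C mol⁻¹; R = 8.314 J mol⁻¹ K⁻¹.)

n(Ca) = 29.0 / 40.08 = 0.7236 mol, so n(e⁻) = 2 × 0.7236 = 1.447 mol.
The cells are in series, so the same 1.447 mol of electrons passes through the second cell.
2 H₂O → O₂ + 4 H⁺ + 4 e⁻ — 4 mol e⁻ per mol O₂, so n(O₂) = 1.447/4 = 0.3618 mol.
V = nRT/P = (0.3618 × 8.314 × 321) / (165 × 10³) = 0.00585 m³ = 5.85 L.

5.85 L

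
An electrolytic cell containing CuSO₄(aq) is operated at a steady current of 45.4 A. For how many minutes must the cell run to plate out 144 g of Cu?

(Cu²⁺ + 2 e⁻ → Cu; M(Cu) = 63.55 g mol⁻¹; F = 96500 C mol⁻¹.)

161 min

n(Cu) = m/M = 144 / 63.55 = 2.266 mol.
Each Cu atom requires 2 electrons, so n(e⁻) = 2 × 2.266 = 4.532 mol.
Q = n(e⁻)·F = 4.532 × 96500 = 437300 C.
t = Q/I = 437300 / 45.40 A = 9633 s = 161 min.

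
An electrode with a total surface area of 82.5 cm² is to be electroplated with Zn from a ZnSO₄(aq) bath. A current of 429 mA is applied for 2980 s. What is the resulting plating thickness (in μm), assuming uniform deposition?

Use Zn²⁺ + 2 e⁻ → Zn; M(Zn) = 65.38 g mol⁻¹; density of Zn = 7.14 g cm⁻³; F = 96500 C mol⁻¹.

7.35 μm

Q = I·t = 0.4290 × 2980.0 = 1278 C; n(e⁻) = 0.01325 mol.
n(Zn) = n(e⁻)/2 = 0.006624 mol, so m = 0.006624 × 65.38 = 0.4331 g.
Volume = m/ρ = 0.4331 / 7.14 = 0.06065 cm³.
Thickness = V/A = 0.06065 / 82.5 = 7.35 × 10⁻⁴ cm = 7.35 μm.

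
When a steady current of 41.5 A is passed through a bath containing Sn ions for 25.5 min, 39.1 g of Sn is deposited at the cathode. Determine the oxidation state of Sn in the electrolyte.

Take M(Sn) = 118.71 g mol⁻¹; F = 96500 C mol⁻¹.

+2

Q = I·t = 41.50 A × 1530.0 s = 63500 C, so n(e⁻) = 63500/96500 = 0.6580 mol.
n(Sn) deposited = 39.1 / 118.71 = 0.3294 mol.
Electrons per atom = n(e⁻)/n(Sn) = 0.6580 / 0.3294 = 2.00 ≈ 2, so the ion is Sn²⁺.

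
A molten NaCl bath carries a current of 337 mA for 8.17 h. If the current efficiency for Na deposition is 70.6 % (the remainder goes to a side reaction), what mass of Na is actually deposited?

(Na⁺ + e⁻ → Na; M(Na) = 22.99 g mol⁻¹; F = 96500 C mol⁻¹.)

1.67 g

Q = I·t = 0.3370 × 29412 = 9912 C.
n(e⁻) = 9912/96500 = 0.1027 mol; theoretically n(Na) = 0.1027/1 = 0.1027 mol, m_theo = 2.361 g.
At 70.6 % efficiency, m_actual = 0.706 × 2.361 = 1.67 g.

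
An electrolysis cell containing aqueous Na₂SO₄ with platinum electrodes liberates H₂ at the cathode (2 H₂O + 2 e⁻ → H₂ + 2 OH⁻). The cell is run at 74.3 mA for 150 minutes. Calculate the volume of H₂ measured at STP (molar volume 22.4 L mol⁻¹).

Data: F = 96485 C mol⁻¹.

0.0776 L

Q = I·t = 0.07430 A × 9000.0 s = 668.7 C.
n(e⁻) = Q/F = 668.7 / 96485 = 0.006931 mol.
2 electrons are transferred per H₂ molecule, so n(H₂) = 0.006931 / 2 = 0.003465 mol.
V = n × V_m = 0.003465 × 22.4 = 0.0776 L.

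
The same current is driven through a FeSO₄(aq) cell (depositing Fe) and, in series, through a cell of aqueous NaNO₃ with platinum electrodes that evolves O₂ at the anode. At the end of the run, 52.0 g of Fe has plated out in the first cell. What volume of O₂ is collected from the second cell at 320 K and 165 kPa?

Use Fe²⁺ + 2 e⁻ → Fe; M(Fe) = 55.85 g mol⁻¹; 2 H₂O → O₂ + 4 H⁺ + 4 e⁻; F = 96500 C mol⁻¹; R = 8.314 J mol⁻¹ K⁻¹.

n(Fe) = 52.0 / 55.85 = 0.9311 mol, so n(e⁻) = 2 × 0.9311 = 1.862 mol.
The cells are in series, so the same 1.862 mol of electrons passes through the second cell.
2 H₂O → O₂ + 4 H⁺ + 4 e⁻ — 4 mol e⁻ per mol O₂, so n(O₂) = 1.862/4 = 0.4655 mol.
V = nRT/P = (0.4655 × 8.314 × 320) / (165 × 10³) = 0.00751 m³ = 7.51 L.

7.51 L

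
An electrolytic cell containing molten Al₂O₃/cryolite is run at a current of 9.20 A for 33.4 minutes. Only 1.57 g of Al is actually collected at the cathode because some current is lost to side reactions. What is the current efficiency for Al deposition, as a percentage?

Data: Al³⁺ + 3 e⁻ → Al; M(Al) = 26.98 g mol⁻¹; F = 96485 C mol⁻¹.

91.4 %

Q = I·t = 9.200 × 2004.0 = 18440 C; n(e⁻) = 18440/96485 = 0.1911 mol.
Theoretical n(Al) = n(e⁻)/3 = 0.06369 mol, i.e. m_theo = 0.06369 × 26.98 = 1.718 g.
Efficiency = m_actual / m_theo = 1.57 / 1.718 = 91.4 %.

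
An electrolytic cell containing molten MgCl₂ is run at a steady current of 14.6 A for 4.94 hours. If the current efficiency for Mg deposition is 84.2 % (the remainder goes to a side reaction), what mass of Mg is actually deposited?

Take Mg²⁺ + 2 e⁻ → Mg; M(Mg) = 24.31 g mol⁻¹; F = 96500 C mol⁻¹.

27.5 g

Q = I·t = 14.60 × 17784 = 259600 C.
n(e⁻) = 259600/96500 = 2.691 mol; theoretically n(Mg) = 2.691/2 = 1.345 mol, m_theo = 32.70 g.
At 84.2 % efficiency, m_actual = 0.842 × 32.70 = 27.5 g.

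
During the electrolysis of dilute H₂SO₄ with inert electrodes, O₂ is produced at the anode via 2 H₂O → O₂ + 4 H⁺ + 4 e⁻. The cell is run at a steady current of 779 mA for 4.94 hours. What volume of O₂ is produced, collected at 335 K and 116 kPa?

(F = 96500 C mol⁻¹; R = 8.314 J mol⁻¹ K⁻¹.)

0.862 L

Q = I·t = 0.7790 A × 17784 s = 13850 C.
n(e⁻) = Q/F = 13850 / 96500 = 0.1436 mol.
4 electrons are transferred per O₂ molecule, so n(O₂) = 0.1436 / 4 = 0.03589 mol.
V = nRT/P = (0.03589 × 8.314 × 335) / (116 × 10³ Pa) = 8.62 × 10⁻⁴ m³ = 0.862 L.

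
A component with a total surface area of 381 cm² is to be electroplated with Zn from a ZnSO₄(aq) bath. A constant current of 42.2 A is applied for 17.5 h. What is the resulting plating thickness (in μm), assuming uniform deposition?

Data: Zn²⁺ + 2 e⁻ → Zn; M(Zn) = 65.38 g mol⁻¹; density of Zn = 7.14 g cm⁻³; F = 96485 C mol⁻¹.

3310 μm

Q = I·t = 42.20 × 63000 = 2659000 C; n(e⁻) = 27.55 mol.
n(Zn) = n(e⁻)/2 = 13.78 mol, so m = 13.78 × 65.38 = 900.8 g.
Volume = m/ρ = 900.8 / 7.14 = 126.2 cm³.
Thickness = V/A = 126.2 / 381 = 0.331 cm = 3310 μm.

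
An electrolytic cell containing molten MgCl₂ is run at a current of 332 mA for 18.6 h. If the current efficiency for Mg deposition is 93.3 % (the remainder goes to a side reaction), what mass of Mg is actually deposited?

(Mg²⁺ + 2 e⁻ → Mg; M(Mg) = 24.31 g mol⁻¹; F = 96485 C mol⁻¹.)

2.61 g

Q = I·t = 0.3320 × 66960 = 22230 C.
n(e⁻) = 22230/96485 = 0.2304 mol; theoretically n(Mg) = 0.2304/2 = 0.1152 mol, m_theo = 2.801 g.
At 93.3 % efficiency, m_actual = 0.933 × 2.801 = 2.61 g.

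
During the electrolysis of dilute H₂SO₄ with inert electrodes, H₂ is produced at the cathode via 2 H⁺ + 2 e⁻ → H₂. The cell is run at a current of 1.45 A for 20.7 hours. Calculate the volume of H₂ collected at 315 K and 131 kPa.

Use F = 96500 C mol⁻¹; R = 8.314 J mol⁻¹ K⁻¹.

11.2 L

Q = I·t = 1.450 A × 74520 s = 108100 C.
n(e⁻) = Q/F = 108100 / 96500 = 1.120 mol.
2 electrons are transferred per H₂ molecule, so n(H₂) = 1.120 / 2 = 0.5599 mol.
V = nRT/P = (0.5599 × 8.314 × 315) / (131 × 10³ Pa) = 0.0112 m³ = 11.2 L.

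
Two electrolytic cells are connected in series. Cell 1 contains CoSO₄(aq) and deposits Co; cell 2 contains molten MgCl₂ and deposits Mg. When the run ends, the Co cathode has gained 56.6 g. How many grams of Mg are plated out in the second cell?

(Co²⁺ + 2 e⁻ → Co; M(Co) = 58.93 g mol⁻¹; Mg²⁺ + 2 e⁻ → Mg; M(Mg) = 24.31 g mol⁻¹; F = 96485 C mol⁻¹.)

23.3 g

n(Co) = 56.6 / 58.93 = 0.9605 mol.
Since Co²⁺ + 2 e⁻ → Co, n(e⁻) passed = 2 × 0.9605 = 1.921 mol.
Cells in series carry the same charge, so the same 1.921 mol of electrons passes through cell 2.
Mg²⁺ + 2 e⁻ → Mg, so n(Mg) = 1.921 / 2 = 0.9605 mol.
m(Mg) = 0.9605 × 24.31 = 23.3 g.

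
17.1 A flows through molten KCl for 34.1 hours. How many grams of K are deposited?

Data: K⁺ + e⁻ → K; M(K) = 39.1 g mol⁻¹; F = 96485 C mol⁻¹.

851 g

Q = I·t = 17.10 A × 122760 s = 2099000 C.
n(e⁻) = Q/F = 2099000 / 96485 = 21.76 mol.
K⁺ + e⁻ → K, so n(K) = n(e⁻)/1 = 21.76 mol.
m = n·M = 21.76 × 39.1 = 851 g.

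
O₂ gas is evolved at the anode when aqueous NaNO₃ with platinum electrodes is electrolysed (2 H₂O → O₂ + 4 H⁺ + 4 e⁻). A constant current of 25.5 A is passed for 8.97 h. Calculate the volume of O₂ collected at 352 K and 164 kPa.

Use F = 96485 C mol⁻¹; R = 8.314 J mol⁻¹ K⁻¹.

38.1 L

Q = I·t = 25.50 A × 32292 s = 823400 C.
n(e⁻) = Q/F = 823400 / 96485 = 8.534 mol.
4 electrons are transferred per O₂ molecule, so n(O₂) = 8.534 / 4 = 2.134 mol.
V = nRT/P = (2.134 × 8.314 × 352) / (164 × 10³ Pa) = 0.0381 m³ = 38.1 L.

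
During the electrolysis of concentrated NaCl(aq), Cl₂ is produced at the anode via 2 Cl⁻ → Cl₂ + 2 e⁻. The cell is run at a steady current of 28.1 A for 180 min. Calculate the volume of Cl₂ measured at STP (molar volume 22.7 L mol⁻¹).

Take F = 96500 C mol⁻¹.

Q = I·t = 28.10 A × 10800 s = 303500 C.
n(e⁻) = Q/F = 303500 / 96500 = 3.145 mol.
2 electrons are transferred per Cl₂ molecule, so n(Cl₂) = 3.145 / 2 = 1.572 mol.
V = n × V_m = 1.572 × 22.7 = 35.7 L.

35.7 L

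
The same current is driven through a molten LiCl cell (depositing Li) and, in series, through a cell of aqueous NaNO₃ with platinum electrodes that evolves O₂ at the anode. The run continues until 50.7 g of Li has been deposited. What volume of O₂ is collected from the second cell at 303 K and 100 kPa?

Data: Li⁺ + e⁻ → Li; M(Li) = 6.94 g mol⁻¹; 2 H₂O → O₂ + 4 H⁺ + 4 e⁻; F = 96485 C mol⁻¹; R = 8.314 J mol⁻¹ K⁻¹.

46.0 L

n(Li) = 50.7 / 6.94 = 7.305 mol, so n(e⁻) = 1 × 7.305 = 7.305 mol.
The cells are in series, so the same 7.305 mol of electrons passes through the second cell.
2 H₂O → O₂ + 4 H⁺ + 4 e⁻ — 4 mol e⁻ per mol O₂, so n(O₂) = 7.305/4 = 1.826 mol.
V = nRT/P = (1.826 × 8.314 × 303) / (100 × 10³) = 0.0460 m³ = 46.0 L.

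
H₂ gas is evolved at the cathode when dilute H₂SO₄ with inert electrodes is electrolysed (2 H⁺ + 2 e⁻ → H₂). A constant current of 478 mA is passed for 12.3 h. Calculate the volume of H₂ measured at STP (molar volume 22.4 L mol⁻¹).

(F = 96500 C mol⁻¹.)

2.46 L

Q = I·t = 0.4780 A × 44280 s = 21170 C.
n(e⁻) = Q/F = 21170 / 96500 = 0.2193 mol.
2 electrons are transferred per H₂ molecule, so n(H₂) = 0.2193 / 2 = 0.1097 mol.
V = n × V_m = 0.1097 × 22.4 = 2.46 L.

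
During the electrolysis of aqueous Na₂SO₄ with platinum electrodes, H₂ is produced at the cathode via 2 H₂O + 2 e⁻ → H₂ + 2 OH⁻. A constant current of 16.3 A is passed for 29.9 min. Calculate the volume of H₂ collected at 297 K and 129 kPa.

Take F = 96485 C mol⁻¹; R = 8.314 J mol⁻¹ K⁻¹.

2.90 L

Q = I·t = 16.30 A × 1794.0 s = 29240 C.
n(e⁻) = Q/F = 29240 / 96485 = 0.3031 mol.
2 electrons are transferred per H₂ molecule, so n(H₂) = 0.3031 / 2 = 0.1515 mol.
V = nRT/P = (0.1515 × 8.314 × 297) / (129 × 10³ Pa) = 0.00290 m³ = 2.90 L.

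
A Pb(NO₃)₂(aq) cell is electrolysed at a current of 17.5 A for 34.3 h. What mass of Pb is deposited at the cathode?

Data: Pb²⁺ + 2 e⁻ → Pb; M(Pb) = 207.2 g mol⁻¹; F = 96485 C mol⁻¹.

2320 g

Q = I·t = 17.50 A × 123480 s = 2161000 C.
n(e⁻) = Q/F = 2161000 / 96485 = 22.40 mol.
Pb²⁺ + 2 e⁻ → Pb, so n(Pb) = n(e⁻)/2 = 11.20 mol.
m = n·M = 11.20 × 207.2 = 2320 g.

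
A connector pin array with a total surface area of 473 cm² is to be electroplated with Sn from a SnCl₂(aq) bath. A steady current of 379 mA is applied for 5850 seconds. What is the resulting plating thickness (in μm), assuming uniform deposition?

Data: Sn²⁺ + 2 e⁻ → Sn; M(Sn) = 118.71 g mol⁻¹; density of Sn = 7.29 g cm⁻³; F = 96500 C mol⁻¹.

3.95 μm

Q = I·t = 0.3790 × 5850.0 = 2217 C; n(e⁻) = 0.02298 mol.
n(Sn) = n(e⁻)/2 = 0.01149 mol, so m = 0.01149 × 118.71 = 1.364 g.
Volume = m/ρ = 1.364 / 7.29 = 0.1871 cm³.
Thickness = V/A = 0.1871 / 473 = 3.95 × 10⁻⁴ cm = 3.95 μm.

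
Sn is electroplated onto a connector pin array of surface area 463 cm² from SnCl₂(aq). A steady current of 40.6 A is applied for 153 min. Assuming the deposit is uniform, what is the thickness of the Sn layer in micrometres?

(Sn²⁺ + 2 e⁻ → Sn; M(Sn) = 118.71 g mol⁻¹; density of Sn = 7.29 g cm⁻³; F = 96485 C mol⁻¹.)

679 μm

Q = I·t = 40.60 × 9180.0 = 372700 C; n(e⁻) = 3.863 mol.
n(Sn) = n(e⁻)/2 = 1.931 mol, so m = 1.931 × 118.71 = 229.3 g.
Volume = m/ρ = 229.3 / 7.29 = 31.45 cm³.
Thickness = V/A = 31.45 / 463 = 0.0679 cm = 679 μm.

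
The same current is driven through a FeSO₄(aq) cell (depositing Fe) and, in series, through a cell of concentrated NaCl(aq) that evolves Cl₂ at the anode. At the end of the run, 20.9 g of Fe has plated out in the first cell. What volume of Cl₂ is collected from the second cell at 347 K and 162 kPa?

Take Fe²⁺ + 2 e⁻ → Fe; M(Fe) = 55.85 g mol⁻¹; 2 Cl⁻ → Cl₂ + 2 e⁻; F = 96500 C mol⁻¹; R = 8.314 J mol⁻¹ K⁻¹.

n(Fe) = 20.9 / 55.85 = 0.3742 mol, so n(e⁻) = 2 × 0.3742 = 0.7484 mol.
The cells are in series, so the same 0.7484 mol of electrons passes through the second cell.
2 Cl⁻ → Cl₂ + 2 e⁻ — 2 mol e⁻ per mol Cl₂, so n(Cl₂) = 0.7484/2 = 0.3742 mol.
V = nRT/P = (0.3742 × 8.314 × 347) / (162 × 10³) = 0.00666 m³ = 6.66 L.

6.66 L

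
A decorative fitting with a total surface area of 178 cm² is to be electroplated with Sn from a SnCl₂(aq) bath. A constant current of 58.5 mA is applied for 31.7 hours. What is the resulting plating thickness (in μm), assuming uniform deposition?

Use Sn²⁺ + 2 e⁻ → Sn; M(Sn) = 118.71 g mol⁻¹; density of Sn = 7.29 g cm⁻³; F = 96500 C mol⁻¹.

31.6 μm

Q = I·t = 0.05850 × 114120 = 6676 C; n(e⁻) = 0.06918 mol.
n(Sn) = n(e⁻)/2 = 0.03459 mol, so m = 0.03459 × 118.71 = 4.106 g.
Volume = m/ρ = 4.106 / 7.29 = 0.5633 cm³.
Thickness = V/A = 0.5633 / 178 = 0.00316 cm = 31.6 μm.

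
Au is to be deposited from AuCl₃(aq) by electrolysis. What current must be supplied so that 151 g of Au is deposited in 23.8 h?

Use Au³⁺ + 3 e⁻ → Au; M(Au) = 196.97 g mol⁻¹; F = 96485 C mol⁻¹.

n(Au) = 151 / 196.97 = 0.7666 mol.
n(e⁻) = 3 × 0.7666 = 2.300 mol.
Q = n(e⁻)·F = 2.300 × 96485 = 221900 C.
I = Q/t = 221900 / 85680 s = 2.59 A.

2.59 A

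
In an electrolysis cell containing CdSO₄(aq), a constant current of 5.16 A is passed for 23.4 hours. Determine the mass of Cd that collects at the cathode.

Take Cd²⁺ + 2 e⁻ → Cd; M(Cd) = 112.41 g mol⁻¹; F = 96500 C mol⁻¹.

253 g

Q = I·t = 5.160 A × 84240 s = 434700 C.
n(e⁻) = Q/F = 434700 / 96500 = 4.504 mol.
Cd²⁺ + 2 e⁻ → Cd, so n(Cd) = n(e⁻)/2 = 2.252 mol.
m = n·M = 2.252 × 112.41 = 253 g.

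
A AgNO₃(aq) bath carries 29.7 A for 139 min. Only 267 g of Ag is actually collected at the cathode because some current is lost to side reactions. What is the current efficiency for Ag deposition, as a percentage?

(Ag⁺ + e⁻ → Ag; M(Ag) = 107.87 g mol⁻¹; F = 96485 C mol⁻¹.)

Q = I·t = 29.70 × 8340.0 = 247700 C; n(e⁻) = 247700/96485 = 2.567 mol.
Theoretical n(Ag) = n(e⁻)/1 = 2.567 mol, i.e. m_theo = 2.567 × 107.87 = 276.9 g.
Efficiency = m_actual / m_theo = 267 / 276.9 = 96.4 %.

96.4 %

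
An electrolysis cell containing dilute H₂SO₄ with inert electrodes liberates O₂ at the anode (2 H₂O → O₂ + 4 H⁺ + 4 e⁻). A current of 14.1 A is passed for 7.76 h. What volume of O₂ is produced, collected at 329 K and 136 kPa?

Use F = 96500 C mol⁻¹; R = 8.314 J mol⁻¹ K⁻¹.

Q = I·t = 14.10 A × 27936 s = 393900 C.
n(e⁻) = Q/F = 393900 / 96500 = 4.082 mol.
4 electrons are transferred per O₂ molecule, so n(O₂) = 4.082 / 4 = 1.020 mol.
V = nRT/P = (1.020 × 8.314 × 329) / (136 × 10³ Pa) = 0.0205 m³ = 20.5 L.

20.5 L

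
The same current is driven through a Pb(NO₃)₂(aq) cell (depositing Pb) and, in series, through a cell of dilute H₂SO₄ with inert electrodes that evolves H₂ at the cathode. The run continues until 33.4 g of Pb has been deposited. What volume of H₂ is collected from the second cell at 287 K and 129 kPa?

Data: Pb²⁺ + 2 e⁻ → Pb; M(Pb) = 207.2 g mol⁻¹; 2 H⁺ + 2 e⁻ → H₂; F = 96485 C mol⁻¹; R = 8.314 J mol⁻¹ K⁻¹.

n(Pb) = 33.4 / 207.2 = 0.1612 mol, so n(e⁻) = 2 × 0.1612 = 0.3224 mol.
The cells are in series, so the same 0.3224 mol of electrons passes through the second cell.
2 H⁺ + 2 e⁻ → H₂ — 2 mol e⁻ per mol H₂, so n(H₂) = 0.3224/2 = 0.1612 mol.
V = nRT/P = (0.1612 × 8.314 × 287) / (129 × 10³) = 0.00298 m³ = 2.98 L.

2.98 L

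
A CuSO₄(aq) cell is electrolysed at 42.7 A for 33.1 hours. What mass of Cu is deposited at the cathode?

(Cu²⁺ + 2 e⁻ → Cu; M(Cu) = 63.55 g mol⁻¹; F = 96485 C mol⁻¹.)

1680 g

Q = I·t = 42.70 A × 119160 s = 5088000 C.
n(e⁻) = Q/F = 5088000 / 96485 = 52.73 mol.
Cu²⁺ + 2 e⁻ → Cu, so n(Cu) = n(e⁻)/2 = 26.37 mol.
m = n·M = 26.37 × 63.55 = 1680 g.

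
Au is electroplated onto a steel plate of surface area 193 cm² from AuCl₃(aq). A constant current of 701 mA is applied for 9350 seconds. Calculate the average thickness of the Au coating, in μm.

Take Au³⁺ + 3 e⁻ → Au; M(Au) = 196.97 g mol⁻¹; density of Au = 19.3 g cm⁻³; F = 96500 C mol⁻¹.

12.0 μm

Q = I·t = 0.7010 × 9350.0 = 6554 C; n(e⁻) = 0.06792 mol.
n(Au) = n(e⁻)/3 = 0.02264 mol, so m = 0.02264 × 196.97 = 4.459 g.
Volume = m/ρ = 4.459 / 19.3 = 0.2311 cm³.
Thickness = V/A = 0.2311 / 193 = 0.00120 cm = 12.0 μm.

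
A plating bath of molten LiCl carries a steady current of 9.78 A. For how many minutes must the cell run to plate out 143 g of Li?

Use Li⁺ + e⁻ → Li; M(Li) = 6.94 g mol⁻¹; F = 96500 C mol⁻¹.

n(Li) = m/M = 143 / 6.94 = 20.61 mol.
Each Li atom requires 1 electron, so n(e⁻) = 1 × 20.61 = 20.61 mol.
Q = n(e⁻)·F = 20.61 × 96500 = 1988000 C.
t = Q/I = 1988000 / 9.780 A = 203300 s = 3390 min.

3390 min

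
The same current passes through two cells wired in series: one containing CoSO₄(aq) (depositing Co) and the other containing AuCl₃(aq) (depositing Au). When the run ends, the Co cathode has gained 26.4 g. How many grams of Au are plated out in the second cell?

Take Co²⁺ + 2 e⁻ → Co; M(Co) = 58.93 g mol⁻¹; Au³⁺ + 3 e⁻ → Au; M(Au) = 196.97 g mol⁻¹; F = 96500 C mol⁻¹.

n(Co) = 26.4 / 58.93 = 0.4480 mol.
Since Co²⁺ + 2 e⁻ → Co, n(e⁻) passed = 2 × 0.4480 = 0.8960 mol.
Cells in series carry the same charge, so the same 0.8960 mol of electrons passes through cell 2.
Au³⁺ + 3 e⁻ → Au, so n(Au) = 0.8960 / 3 = 0.2987 mol.
m(Au) = 0.2987 × 196.97 = 58.8 g.

58.8 g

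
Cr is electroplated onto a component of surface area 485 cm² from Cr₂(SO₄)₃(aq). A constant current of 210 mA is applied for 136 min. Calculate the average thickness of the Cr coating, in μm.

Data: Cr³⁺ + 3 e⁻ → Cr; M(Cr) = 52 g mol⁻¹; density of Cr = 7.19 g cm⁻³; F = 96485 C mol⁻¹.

Q = I·t = 0.2100 × 8160.0 = 1714 C; n(e⁻) = 0.01776 mol.
n(Cr) = n(e⁻)/3 = 0.005920 mol, so m = 0.005920 × 52 = 0.3078 g.
Volume = m/ρ = 0.3078 / 7.19 = 0.04282 cm³.
Thickness = V/A = 0.04282 / 485 = 8.83 × 10⁻⁵ cm = 0.883 μm.

0.883 μm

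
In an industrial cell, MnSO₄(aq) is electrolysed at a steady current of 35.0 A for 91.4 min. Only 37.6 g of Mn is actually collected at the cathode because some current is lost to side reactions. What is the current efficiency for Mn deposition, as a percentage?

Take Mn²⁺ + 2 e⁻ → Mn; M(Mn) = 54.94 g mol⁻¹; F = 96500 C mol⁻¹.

Q = I·t = 35.00 × 5484.0 = 191900 C; n(e⁻) = 191900/96500 = 1.989 mol.
Theoretical n(Mn) = n(e⁻)/2 = 0.9945 mol, i.e. m_theo = 0.9945 × 54.94 = 54.64 g.
Efficiency = m_actual / m_theo = 37.6 / 54.64 = 68.8 %.

68.8 %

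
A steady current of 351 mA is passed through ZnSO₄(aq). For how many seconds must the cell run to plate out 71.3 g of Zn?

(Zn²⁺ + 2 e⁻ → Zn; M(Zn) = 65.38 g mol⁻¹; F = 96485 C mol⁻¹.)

6.00 × 10⁵ s

n(Zn) = m/M = 71.3 / 65.38 = 1.091 mol.
Each Zn atom requires 2 electrons, so n(e⁻) = 2 × 1.091 = 2.181 mol.
Q = n(e⁻)·F = 2.181 × 96485 = 210400 C.
t = Q/I = 210400 / 0.3510 A = 599600 s.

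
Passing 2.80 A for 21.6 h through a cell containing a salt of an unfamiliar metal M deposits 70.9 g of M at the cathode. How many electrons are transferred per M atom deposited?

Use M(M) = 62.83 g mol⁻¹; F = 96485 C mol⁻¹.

2

Q = I·t = 2.800 A × 77760 s = 217700 C, so n(e⁻) = 217700/96485 = 2.257 mol.
n(M) deposited = 70.9 / 62.83 = 1.128 mol.
Electrons per atom = n(e⁻)/n(M) = 2.257 / 1.128 = 2.00 ≈ 2, so the ion is M²⁺.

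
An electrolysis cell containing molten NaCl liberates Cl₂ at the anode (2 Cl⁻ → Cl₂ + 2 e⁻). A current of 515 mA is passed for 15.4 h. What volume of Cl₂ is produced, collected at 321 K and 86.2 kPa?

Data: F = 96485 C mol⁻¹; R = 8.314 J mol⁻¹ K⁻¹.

Q = I·t = 0.5150 A × 55440 s = 28550 C.
n(e⁻) = Q/F = 28550 / 96485 = 0.2959 mol.
2 electrons are transferred per Cl₂ molecule, so n(Cl₂) = 0.2959 / 2 = 0.1480 mol.
V = nRT/P = (0.1480 × 8.314 × 321) / (86.2 × 10³ Pa) = 0.00458 m³ = 4.58 L.

4.58 L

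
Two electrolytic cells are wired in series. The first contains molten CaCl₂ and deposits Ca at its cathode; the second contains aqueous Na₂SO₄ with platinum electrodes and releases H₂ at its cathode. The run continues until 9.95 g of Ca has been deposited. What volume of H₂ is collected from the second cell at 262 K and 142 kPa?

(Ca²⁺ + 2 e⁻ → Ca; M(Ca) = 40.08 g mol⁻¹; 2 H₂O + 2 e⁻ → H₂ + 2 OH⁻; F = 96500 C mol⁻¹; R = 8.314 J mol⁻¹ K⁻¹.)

n(Ca) = 9.95 / 40.08 = 0.2483 mol, so n(e⁻) = 2 × 0.2483 = 0.4965 mol.
The cells are in series, so the same 0.4965 mol of electrons passes through the second cell.
2 H₂O + 2 e⁻ → H₂ + 2 OH⁻ — 2 mol e⁻ per mol H₂, so n(H₂) = 0.4965/2 = 0.2483 mol.
V = nRT/P = (0.2483 × 8.314 × 262) / (142 × 10³) = 0.00381 m³ = 3.81 L.

3.81 L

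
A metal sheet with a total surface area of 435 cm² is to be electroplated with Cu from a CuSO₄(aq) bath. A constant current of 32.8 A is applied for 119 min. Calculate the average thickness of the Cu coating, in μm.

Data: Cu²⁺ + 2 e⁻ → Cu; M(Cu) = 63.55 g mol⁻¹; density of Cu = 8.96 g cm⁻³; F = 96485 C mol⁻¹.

198 μm

Q = I·t = 32.80 × 7140.0 = 234200 C; n(e⁻) = 2.427 mol.
n(Cu) = n(e⁻)/2 = 1.214 mol, so m = 1.214 × 63.55 = 77.13 g.
Volume = m/ρ = 77.13 / 8.96 = 8.608 cm³.
Thickness = V/A = 8.608 / 435 = 0.0198 cm = 198 μm.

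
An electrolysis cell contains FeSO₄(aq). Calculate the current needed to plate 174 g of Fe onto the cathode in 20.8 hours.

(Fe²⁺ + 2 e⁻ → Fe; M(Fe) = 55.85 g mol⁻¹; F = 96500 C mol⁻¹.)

n(Fe) = 174 / 55.85 = 3.115 mol.
n(e⁻) = 2 × 3.115 = 6.231 mol.
Q = n(e⁻)·F = 6.231 × 96500 = 601300 C.
I = Q/t = 601300 / 74880 s = 8.03 A.

8.03 A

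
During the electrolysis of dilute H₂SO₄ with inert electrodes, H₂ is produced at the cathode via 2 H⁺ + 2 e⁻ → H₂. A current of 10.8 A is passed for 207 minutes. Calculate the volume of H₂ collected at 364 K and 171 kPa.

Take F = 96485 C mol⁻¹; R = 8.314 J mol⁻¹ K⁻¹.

12.3 L

Q = I·t = 10.80 A × 12420 s = 134100 C.
n(e⁻) = Q/F = 134100 / 96485 = 1.390 mol.
2 electrons are transferred per H₂ molecule, so n(H₂) = 1.390 / 2 = 0.6951 mol.
V = nRT/P = (0.6951 × 8.314 × 364) / (171 × 10³ Pa) = 0.0123 m³ = 12.3 L.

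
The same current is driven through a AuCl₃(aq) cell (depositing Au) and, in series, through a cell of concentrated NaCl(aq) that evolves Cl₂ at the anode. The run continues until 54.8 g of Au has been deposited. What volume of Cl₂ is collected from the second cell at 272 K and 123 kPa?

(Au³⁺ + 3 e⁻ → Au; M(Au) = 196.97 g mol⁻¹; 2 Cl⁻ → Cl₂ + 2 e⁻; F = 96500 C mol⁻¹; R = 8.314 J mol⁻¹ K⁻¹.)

7.67 L

n(Au) = 54.8 / 196.97 = 0.2782 mol, so n(e⁻) = 3 × 0.2782 = 0.8346 mol.
The cells are in series, so the same 0.8346 mol of electrons passes through the second cell.
2 Cl⁻ → Cl₂ + 2 e⁻ — 2 mol e⁻ per mol Cl₂, so n(Cl₂) = 0.8346/2 = 0.4173 mol.
V = nRT/P = (0.4173 × 8.314 × 272) / (123 × 10³) = 0.00767 m³ = 7.67 L.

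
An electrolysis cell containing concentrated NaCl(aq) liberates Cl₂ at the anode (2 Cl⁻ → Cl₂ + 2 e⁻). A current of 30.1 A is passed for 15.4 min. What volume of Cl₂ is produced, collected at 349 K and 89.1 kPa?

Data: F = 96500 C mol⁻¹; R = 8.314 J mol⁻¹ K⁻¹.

Q = I·t = 30.10 A × 924.00 s = 27810 C.
n(e⁻) = Q/F = 27810 / 96500 = 0.2882 mol.
2 electrons are transferred per Cl₂ molecule, so n(Cl₂) = 0.2882 / 2 = 0.1441 mol.
V = nRT/P = (0.1441 × 8.314 × 349) / (89.1 × 10³ Pa) = 0.00469 m³ = 4.69 L.

4.69 L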